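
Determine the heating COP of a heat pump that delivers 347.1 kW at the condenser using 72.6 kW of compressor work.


COP_hp = Q_cond / W
COP_hp = 347.1 / 72.6
COP_hp = 4.781

4.781


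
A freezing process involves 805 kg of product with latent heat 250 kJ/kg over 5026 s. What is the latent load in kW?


Q_lat = m * h_fg / t
Q_lat = 805 * 250 / 5026
Q_lat = 40.04 kW

40.04


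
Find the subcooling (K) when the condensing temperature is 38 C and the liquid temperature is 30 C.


Subcooling = T_cond - T_liquid
Subcooling = 38 - 30
Subcooling = 8 K

8


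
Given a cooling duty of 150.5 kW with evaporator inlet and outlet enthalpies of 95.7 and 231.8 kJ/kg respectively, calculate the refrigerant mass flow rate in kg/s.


dh = 231.8 - 95.7 = 136.1 kJ/kg
m_dot = Q / dh = 150.5 / 136.1 = 1.1058 kg/s

1.1058


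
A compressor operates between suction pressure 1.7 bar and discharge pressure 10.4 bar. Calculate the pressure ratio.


PR = P_high / P_low
PR = 10.4 / 1.7
PR = 6.118

6.118


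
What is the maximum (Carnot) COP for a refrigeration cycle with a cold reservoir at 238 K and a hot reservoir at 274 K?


dT = 274 - 238 = 36 K
COP_carnot = T_cold / dT = 238 / 36
COP_carnot = 6.611

6.611


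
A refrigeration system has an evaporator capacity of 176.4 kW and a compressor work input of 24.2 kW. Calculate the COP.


COP = Q_evap / W
COP = 176.4 / 24.2
COP = 7.289

7.289


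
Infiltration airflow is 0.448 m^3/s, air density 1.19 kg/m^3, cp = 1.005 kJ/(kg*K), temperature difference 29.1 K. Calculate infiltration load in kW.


Q = V_dot * rho * cp * dT
Q = 0.448 * 1.19 * 1.005 * 29.1
Q = 15.591 kW

15.591


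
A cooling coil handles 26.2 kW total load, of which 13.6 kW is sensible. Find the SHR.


SHR = Q_sensible / Q_total
SHR = 13.6 / 26.2
SHR = 0.519

0.519


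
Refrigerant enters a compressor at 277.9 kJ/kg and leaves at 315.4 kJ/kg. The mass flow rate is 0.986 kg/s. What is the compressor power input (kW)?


dh = 315.4 - 277.9 = 37.5 kJ/kg
W = m_dot * dh = 0.986 * 37.5 = 36.98 kW

36.98


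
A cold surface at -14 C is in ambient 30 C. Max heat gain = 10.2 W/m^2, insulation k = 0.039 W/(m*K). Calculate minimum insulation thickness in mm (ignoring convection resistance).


dT = 30 - (-14) = 44 K
thickness = k * dT / q_max * 1000
thickness = 0.039 * 44 / 10.2 * 1000
thickness = 168.2 mm

168.2


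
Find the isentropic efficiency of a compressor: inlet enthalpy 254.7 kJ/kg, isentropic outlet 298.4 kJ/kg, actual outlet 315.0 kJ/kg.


dh_ideal = 298.4 - 254.7 = 43.7 kJ/kg
dh_actual = 315.0 - 254.7 = 60.3 kJ/kg
eta_s = dh_ideal / dh_actual = 43.7 / 60.3
eta_s = 0.7247

0.7247


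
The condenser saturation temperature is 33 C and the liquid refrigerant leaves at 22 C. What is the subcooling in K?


Subcooling = T_cond - T_liquid
Subcooling = 33 - 22
Subcooling = 11 K

11


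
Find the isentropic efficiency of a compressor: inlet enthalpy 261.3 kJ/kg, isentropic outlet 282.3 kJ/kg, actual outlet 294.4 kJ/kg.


dh_ideal = 282.3 - 261.3 = 21.0 kJ/kg
dh_actual = 294.4 - 261.3 = 33.1 kJ/kg
eta_s = dh_ideal / dh_actual = 21.0 / 33.1
eta_s = 0.6344

0.6344


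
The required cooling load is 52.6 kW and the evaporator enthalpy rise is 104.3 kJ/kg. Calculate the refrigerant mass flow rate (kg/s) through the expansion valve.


m_dot = Q / dh
m_dot = 52.6 / 104.3
m_dot = 0.5043 kg/s

0.5043


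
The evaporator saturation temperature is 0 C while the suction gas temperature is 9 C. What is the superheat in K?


Superheat = T_suction - T_evap
Superheat = 9 - (0)
Superheat = 9 K

9


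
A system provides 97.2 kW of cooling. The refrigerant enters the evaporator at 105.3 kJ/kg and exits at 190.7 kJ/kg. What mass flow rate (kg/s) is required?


dh = 190.7 - 105.3 = 85.4 kJ/kg
m_dot = Q / dh = 97.2 / 85.4 = 1.1382 kg/s

1.1382


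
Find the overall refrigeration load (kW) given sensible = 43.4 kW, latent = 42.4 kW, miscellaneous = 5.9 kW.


Q_total = Q_s + Q_l + Q_misc
Q_total = 43.4 + 42.4 + 5.9
Q_total = 91.7 kW

91.7


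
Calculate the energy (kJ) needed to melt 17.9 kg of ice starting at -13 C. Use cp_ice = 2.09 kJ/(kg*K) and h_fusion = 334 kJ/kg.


Sensible heat = cp * dT = 2.09 * 13 = 27.17 kJ/kg
Total per kg = 27.17 + 334 = 361.17 kJ/kg
Q = m * total = 17.9 * 361.17
Q = 6464.9 kJ

6464.9


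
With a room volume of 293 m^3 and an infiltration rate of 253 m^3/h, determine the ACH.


ACH = flow / volume
ACH = 253 / 293
ACH = 0.863

0.863


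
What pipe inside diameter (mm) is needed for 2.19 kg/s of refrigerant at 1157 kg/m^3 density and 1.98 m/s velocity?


A = m_dot / (rho * v) = 2.19 / (1157 * 1.98) = 0.0009559728661 m^2
d = sqrt(4*A/pi) * 1000
d = 34.9 mm

34.9


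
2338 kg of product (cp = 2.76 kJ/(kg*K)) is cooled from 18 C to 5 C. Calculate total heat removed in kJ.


dT = 18 - (5) = 13 K
Q = m * cp * dT = 2338 * 2.76 * 13
Q = 83887 kJ

83887


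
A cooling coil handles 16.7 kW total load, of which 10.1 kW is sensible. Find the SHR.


SHR = Q_sensible / Q_total
SHR = 10.1 / 16.7
SHR = 0.605

0.605


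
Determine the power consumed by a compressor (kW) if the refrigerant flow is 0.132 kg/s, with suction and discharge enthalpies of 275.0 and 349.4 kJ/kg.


dh = 349.4 - 275.0 = 74.4 kJ/kg
W = m_dot * dh = 0.132 * 74.4 = 9.82 kW

9.82


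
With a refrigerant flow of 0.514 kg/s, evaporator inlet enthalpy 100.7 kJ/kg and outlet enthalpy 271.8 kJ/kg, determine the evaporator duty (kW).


dh = 271.8 - 100.7 = 171.1 kJ/kg
Q_evap = m_dot * dh = 0.514 * 171.1
Q_evap = 87.95 kW

87.95


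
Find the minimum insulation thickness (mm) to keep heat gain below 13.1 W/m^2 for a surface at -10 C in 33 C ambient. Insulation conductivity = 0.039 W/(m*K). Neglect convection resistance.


dT = 33 - (-10) = 43 K
thickness = k * dT / q_max * 1000
thickness = 0.039 * 43 / 13.1 * 1000
thickness = 128.0 mm

128.0


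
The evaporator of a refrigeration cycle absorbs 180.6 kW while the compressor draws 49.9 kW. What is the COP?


COP = Q_evap / W
COP = 180.6 / 49.9
COP = 3.619

3.619


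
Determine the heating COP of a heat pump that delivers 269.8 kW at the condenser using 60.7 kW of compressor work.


COP_hp = Q_cond / W
COP_hp = 269.8 / 60.7
COP_hp = 4.445

4.445


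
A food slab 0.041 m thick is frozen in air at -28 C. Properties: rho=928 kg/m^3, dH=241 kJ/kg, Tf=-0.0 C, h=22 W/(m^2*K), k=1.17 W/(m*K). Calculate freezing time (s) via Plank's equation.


dT = -0.0 - (-28) = 28.0 K
term1 = a/(2h) = 0.041/(2*22) = 0.0009318181818
term2 = a^2/(8k) = 0.041^2/(8*1.17) = 0.0001795940171
t = rho*dH*1000/dT * (term1 + term2)
t = 928*241*1000/28.0 * (0.0009318181818 + 0.0001795940171)
t = 8877 s

8877


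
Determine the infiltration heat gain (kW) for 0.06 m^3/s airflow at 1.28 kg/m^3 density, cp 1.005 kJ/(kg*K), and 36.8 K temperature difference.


Q = V_dot * rho * cp * dT
Q = 0.06 * 1.28 * 1.005 * 36.8
Q = 2.84 kW

2.84


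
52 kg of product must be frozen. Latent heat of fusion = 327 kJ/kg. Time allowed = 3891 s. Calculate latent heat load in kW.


Q_lat = m * h_fg / t
Q_lat = 52 * 327 / 3891
Q_lat = 4.37 kW

4.37


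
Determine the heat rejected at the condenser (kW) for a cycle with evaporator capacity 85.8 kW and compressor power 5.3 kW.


Q_cond = Q_evap + W
Q_cond = 85.8 + 5.3
Q_cond = 91.1 kW

91.1


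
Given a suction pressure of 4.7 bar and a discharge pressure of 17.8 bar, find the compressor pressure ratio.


PR = P_high / P_low
PR = 17.8 / 4.7
PR = 3.787

3.787


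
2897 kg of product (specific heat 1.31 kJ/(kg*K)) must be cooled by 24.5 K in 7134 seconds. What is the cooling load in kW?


Q = m * cp * dT / t
Q = 2897 * 1.31 * 24.5 / 7134
Q = 13.033 kW

13.033


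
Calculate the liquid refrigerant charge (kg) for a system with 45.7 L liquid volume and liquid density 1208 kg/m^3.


Charge = V * rho / 1000
Charge = 45.7 * 1208 / 1000
Charge = 55.21 kg

55.21


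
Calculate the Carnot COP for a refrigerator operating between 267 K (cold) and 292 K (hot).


dT = 292 - 267 = 25 K
COP_carnot = T_cold / dT = 267 / 25
COP_carnot = 10.68

10.68


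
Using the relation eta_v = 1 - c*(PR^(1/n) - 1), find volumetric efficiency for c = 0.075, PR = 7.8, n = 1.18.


PR^(1/n) = 7.8^(1/1.18) = 5.70180519
eta_v = 1 - 0.075 * (5.70180519 - 1)
eta_v = 0.6474

0.6474


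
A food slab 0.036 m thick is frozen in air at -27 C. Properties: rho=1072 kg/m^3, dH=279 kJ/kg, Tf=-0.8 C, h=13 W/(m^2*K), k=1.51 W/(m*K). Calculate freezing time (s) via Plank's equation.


dT = -0.8 - (-27) = 26.2 K
term1 = a/(2h) = 0.036/(2*13) = 0.001384615385
term2 = a^2/(8k) = 0.036^2/(8*1.51) = 0.0001072847682
t = rho*dH*1000/dT * (term1 + term2)
t = 1072*279*1000/26.2 * (0.001384615385 + 0.0001072847682)
t = 17031 s

17031


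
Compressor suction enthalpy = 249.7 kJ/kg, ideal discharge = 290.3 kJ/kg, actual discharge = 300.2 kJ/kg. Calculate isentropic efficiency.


dh_ideal = 290.3 - 249.7 = 40.6 kJ/kg
dh_actual = 300.2 - 249.7 = 50.5 kJ/kg
eta_s = dh_ideal / dh_actual = 40.6 / 50.5
eta_s = 0.804

0.804


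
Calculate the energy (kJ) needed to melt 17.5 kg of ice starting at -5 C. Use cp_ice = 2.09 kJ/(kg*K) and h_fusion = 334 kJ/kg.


Sensible heat = cp * dT = 2.09 * 5 = 10.45 kJ/kg
Total per kg = 10.45 + 334 = 344.45 kJ/kg
Q = m * total = 17.5 * 344.45
Q = 6027.9 kJ

6027.9


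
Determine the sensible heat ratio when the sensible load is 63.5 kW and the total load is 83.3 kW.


SHR = Q_sensible / Q_total
SHR = 63.5 / 83.3
SHR = 0.762

0.762


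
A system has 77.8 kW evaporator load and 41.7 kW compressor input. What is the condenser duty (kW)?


Q_cond = Q_evap + W
Q_cond = 77.8 + 41.7
Q_cond = 119.5 kW

119.5


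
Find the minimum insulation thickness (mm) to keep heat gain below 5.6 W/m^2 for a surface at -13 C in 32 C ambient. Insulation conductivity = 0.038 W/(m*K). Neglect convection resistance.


dT = 32 - (-13) = 45 K
thickness = k * dT / q_max * 1000
thickness = 0.038 * 45 / 5.6 * 1000
thickness = 305.4 mm

305.4


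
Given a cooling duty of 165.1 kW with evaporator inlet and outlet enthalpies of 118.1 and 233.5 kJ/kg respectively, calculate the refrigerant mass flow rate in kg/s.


dh = 233.5 - 118.1 = 115.4 kJ/kg
m_dot = Q / dh = 165.1 / 115.4 = 1.4307 kg/s

1.4307


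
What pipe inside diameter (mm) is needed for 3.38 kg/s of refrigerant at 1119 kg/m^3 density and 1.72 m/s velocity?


A = m_dot / (rho * v) = 3.38 / (1119 * 1.72) = 0.001756136085 m^2
d = sqrt(4*A/pi) * 1000
d = 47.3 mm

47.3


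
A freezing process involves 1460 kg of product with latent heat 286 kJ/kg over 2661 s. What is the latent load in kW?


Q_lat = m * h_fg / t
Q_lat = 1460 * 286 / 2661
Q_lat = 156.92 kW

156.92


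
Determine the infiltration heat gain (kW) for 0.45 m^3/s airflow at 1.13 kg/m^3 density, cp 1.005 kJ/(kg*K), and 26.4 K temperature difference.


Q = V_dot * rho * cp * dT
Q = 0.45 * 1.13 * 1.005 * 26.4
Q = 13.492 kW

13.492


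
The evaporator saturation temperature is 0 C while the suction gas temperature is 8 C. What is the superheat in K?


Superheat = T_suction - T_evap
Superheat = 8 - (0)
Superheat = 8 K

8


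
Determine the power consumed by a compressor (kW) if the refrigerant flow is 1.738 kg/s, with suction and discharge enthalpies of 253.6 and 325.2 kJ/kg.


dh = 325.2 - 253.6 = 71.6 kJ/kg
W = m_dot * dh = 1.738 * 71.6 = 124.44 kW

124.44


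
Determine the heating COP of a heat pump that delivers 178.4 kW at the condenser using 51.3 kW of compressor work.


COP_hp = Q_cond / W
COP_hp = 178.4 / 51.3
COP_hp = 3.478

3.478


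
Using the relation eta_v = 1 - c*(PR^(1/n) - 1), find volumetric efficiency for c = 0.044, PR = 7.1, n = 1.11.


PR^(1/n) = 7.1^(1/1.11) = 5.84654657
eta_v = 1 - 0.044 * (5.84654657 - 1)
eta_v = 0.7868

0.7868


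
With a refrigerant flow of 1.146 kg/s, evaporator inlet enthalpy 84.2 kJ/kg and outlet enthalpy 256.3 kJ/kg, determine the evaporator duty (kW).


dh = 256.3 - 84.2 = 172.1 kJ/kg
Q_evap = m_dot * dh = 1.146 * 172.1
Q_evap = 197.23 kW

197.23


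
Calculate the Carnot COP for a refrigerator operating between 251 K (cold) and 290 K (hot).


dT = 290 - 251 = 39 K
COP_carnot = T_cold / dT = 251 / 39
COP_carnot = 6.436

6.436


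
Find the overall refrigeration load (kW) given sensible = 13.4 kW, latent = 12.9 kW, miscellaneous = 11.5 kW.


Q_total = Q_s + Q_l + Q_misc
Q_total = 13.4 + 12.9 + 11.5
Q_total = 37.8 kW

37.8


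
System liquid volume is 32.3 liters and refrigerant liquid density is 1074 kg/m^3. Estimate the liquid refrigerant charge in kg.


Charge = V * rho / 1000
Charge = 32.3 * 1074 / 1000
Charge = 34.69 kg

34.69


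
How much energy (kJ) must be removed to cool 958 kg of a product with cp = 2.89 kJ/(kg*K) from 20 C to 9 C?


dT = 20 - (9) = 11 K
Q = m * cp * dT = 958 * 2.89 * 11
Q = 30455 kJ

30455


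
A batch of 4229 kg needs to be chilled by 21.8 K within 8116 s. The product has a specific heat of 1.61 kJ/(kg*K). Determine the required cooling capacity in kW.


Q = m * cp * dT / t
Q = 4229 * 1.61 * 21.8 / 8116
Q = 18.288 kW

18.288


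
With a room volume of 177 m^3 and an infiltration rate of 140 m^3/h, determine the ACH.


ACH = flow / volume
ACH = 140 / 177
ACH = 0.791

0.791


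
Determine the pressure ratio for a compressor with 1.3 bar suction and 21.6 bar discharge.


PR = P_high / P_low
PR = 21.6 / 1.3
PR = 16.615

16.615


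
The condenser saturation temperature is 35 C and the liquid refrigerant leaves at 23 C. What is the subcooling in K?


Subcooling = T_cond - T_liquid
Subcooling = 35 - 23
Subcooling = 12 K

12


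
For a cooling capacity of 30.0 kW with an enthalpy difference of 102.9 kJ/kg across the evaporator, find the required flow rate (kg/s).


m_dot = Q / dh
m_dot = 30.0 / 102.9
m_dot = 0.2915 kg/s

0.2915


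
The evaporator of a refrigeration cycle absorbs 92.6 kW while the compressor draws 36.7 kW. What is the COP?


COP = Q_evap / W
COP = 92.6 / 36.7
COP = 2.523

2.523


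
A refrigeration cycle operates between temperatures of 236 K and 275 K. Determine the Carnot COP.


dT = 275 - 236 = 39 K
COP_carnot = T_cold / dT = 236 / 39
COP_carnot = 6.051

6.051


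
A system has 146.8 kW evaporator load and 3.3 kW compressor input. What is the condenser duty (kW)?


Q_cond = Q_evap + W
Q_cond = 146.8 + 3.3
Q_cond = 150.1 kW

150.1


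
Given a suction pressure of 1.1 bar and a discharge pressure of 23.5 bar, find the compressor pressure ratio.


PR = P_high / P_low
PR = 23.5 / 1.1
PR = 21.364

21.364


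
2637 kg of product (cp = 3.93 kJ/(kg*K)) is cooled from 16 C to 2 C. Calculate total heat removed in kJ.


dT = 16 - (2) = 14 K
Q = m * cp * dT = 2637 * 3.93 * 14
Q = 145088 kJ

145088


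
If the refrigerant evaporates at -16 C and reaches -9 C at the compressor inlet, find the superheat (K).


Superheat = T_suction - T_evap
Superheat = -9 - (-16)
Superheat = 7 K

7


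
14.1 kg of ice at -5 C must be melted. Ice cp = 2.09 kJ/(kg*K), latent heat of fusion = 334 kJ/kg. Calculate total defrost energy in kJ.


Sensible heat = cp * dT = 2.09 * 5 = 10.45 kJ/kg
Total per kg = 10.45 + 334 = 344.45 kJ/kg
Q = m * total = 14.1 * 344.45
Q = 4856.7 kJ

4856.7


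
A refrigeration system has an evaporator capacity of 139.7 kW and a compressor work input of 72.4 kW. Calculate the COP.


COP = Q_evap / W
COP = 139.7 / 72.4
COP = 1.93

1.93


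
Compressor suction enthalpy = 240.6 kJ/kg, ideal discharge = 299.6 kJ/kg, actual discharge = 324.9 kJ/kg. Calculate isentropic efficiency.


dh_ideal = 299.6 - 240.6 = 59.0 kJ/kg
dh_actual = 324.9 - 240.6 = 84.3 kJ/kg
eta_s = dh_ideal / dh_actual = 59.0 / 84.3
eta_s = 0.6999

0.6999


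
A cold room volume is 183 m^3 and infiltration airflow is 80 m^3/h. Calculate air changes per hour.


ACH = flow / volume
ACH = 80 / 183
ACH = 0.437

0.437


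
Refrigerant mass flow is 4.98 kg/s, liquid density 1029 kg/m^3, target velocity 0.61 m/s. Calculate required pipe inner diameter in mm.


A = m_dot / (rho * v) = 4.98 / (1029 * 0.61) = 0.007933852698 m^2
d = sqrt(4*A/pi) * 1000
d = 100.5 mm

100.5


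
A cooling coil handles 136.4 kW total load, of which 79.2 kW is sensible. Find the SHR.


SHR = Q_sensible / Q_total
SHR = 79.2 / 136.4
SHR = 0.581

0.581


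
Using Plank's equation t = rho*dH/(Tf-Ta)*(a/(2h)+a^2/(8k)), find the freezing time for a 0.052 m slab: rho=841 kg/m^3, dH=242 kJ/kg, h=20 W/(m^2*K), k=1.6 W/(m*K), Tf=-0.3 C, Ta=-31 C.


dT = -0.3 - (-31) = 30.7 K
term1 = a/(2h) = 0.052/(2*20) = 0.0013
term2 = a^2/(8k) = 0.052^2/(8*1.6) = 0.00021125
t = rho*dH*1000/dT * (term1 + term2)
t = 841*242*1000/30.7 * (0.0013 + 0.00021125)
t = 10019 s

10019


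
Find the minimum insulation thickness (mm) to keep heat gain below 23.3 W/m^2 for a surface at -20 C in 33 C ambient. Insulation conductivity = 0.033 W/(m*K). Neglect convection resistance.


dT = 33 - (-20) = 53 K
thickness = k * dT / q_max * 1000
thickness = 0.033 * 53 / 23.3 * 1000
thickness = 75.1 mm

75.1


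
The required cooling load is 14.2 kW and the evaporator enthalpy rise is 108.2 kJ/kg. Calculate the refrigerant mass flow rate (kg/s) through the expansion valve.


m_dot = Q / dh
m_dot = 14.2 / 108.2
m_dot = 0.1312 kg/s

0.1312


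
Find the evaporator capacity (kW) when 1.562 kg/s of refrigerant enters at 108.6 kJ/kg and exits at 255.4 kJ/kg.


dh = 255.4 - 108.6 = 146.8 kJ/kg
Q_evap = m_dot * dh = 1.562 * 146.8
Q_evap = 229.3 kW

229.3


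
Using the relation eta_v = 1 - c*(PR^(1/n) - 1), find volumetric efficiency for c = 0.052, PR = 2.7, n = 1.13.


PR^(1/n) = 2.7^(1/1.13) = 2.40845116
eta_v = 1 - 0.052 * (2.40845116 - 1)
eta_v = 0.9268

0.9268


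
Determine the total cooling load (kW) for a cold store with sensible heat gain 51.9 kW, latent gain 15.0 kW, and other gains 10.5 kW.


Q_total = Q_s + Q_l + Q_misc
Q_total = 51.9 + 15.0 + 10.5
Q_total = 77.4 kW

77.4


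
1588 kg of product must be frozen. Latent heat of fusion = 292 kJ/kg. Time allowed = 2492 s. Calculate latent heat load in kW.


Q_lat = m * h_fg / t
Q_lat = 1588 * 292 / 2492
Q_lat = 186.07 kW

186.07


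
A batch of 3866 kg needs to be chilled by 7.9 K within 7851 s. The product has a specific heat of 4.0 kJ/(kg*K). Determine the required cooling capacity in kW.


Q = m * cp * dT / t
Q = 3866 * 4.0 * 7.9 / 7851
Q = 15.561 kW

15.561


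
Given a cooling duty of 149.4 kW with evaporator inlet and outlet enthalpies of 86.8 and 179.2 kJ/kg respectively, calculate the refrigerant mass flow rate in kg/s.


dh = 179.2 - 86.8 = 92.4 kJ/kg
m_dot = Q / dh = 149.4 / 92.4 = 1.6169 kg/s

1.6169


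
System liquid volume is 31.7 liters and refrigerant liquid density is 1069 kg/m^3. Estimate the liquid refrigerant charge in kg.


Charge = V * rho / 1000
Charge = 31.7 * 1069 / 1000
Charge = 33.89 kg

33.89


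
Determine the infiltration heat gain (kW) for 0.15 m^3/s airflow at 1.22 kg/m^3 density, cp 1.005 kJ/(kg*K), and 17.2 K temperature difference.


Q = V_dot * rho * cp * dT
Q = 0.15 * 1.22 * 1.005 * 17.2
Q = 3.163 kW

3.163


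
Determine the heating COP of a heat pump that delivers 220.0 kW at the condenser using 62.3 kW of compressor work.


COP_hp = Q_cond / W
COP_hp = 220.0 / 62.3
COP_hp = 3.531

3.531


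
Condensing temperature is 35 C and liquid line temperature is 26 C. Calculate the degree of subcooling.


Subcooling = T_cond - T_liquid
Subcooling = 35 - 26
Subcooling = 9 K

9


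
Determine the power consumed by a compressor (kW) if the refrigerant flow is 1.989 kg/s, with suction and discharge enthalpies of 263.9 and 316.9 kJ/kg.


dh = 316.9 - 263.9 = 53.0 kJ/kg
W = m_dot * dh = 1.989 * 53.0 = 105.42 kW

105.42


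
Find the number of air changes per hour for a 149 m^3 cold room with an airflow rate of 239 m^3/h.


ACH = flow / volume
ACH = 239 / 149
ACH = 1.604

1.604


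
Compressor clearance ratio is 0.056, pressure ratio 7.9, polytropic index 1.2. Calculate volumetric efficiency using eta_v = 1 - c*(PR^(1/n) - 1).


PR^(1/n) = 7.9^(1/1.2) = 5.597867
eta_v = 1 - 0.056 * (5.597867 - 1)
eta_v = 0.7425

0.7425


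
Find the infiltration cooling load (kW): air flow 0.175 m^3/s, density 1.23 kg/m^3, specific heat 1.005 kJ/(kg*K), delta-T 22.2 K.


Q = V_dot * rho * cp * dT
Q = 0.175 * 1.23 * 1.005 * 22.2
Q = 4.802 kW

4.802


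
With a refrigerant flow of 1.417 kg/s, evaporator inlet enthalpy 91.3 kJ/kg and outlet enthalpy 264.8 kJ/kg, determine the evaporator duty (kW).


dh = 264.8 - 91.3 = 173.5 kJ/kg
Q_evap = m_dot * dh = 1.417 * 173.5
Q_evap = 245.85 kW

245.85


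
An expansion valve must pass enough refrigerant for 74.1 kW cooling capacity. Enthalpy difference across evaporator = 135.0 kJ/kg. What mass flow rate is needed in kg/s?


m_dot = Q / dh
m_dot = 74.1 / 135.0
m_dot = 0.5489 kg/s

0.5489


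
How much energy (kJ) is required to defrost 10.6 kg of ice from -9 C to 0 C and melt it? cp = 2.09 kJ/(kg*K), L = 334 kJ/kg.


Sensible heat = cp * dT = 2.09 * 9 = 18.81 kJ/kg
Total per kg = 18.81 + 334 = 352.81 kJ/kg
Q = m * total = 10.6 * 352.81
Q = 3739.8 kJ

3739.8


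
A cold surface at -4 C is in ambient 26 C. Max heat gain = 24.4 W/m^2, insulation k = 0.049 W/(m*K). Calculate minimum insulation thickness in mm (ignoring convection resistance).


dT = 26 - (-4) = 30 K
thickness = k * dT / q_max * 1000
thickness = 0.049 * 30 / 24.4 * 1000
thickness = 60.2 mm

60.2


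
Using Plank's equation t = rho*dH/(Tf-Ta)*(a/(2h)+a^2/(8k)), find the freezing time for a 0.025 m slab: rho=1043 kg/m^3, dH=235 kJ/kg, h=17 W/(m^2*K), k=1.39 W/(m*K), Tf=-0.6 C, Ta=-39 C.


dT = -0.6 - (-39) = 38.4 K
term1 = a/(2h) = 0.025/(2*17) = 0.0007352941176
term2 = a^2/(8k) = 0.025^2/(8*1.39) = 0.00005620503597
t = rho*dH*1000/dT * (term1 + term2)
t = 1043*235*1000/38.4 * (0.0007352941176 + 0.00005620503597)
t = 5052 s

5052


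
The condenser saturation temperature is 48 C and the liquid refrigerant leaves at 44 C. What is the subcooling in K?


Subcooling = T_cond - T_liquid
Subcooling = 48 - 44
Subcooling = 4 K

4


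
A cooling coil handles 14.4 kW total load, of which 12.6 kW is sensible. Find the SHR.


SHR = Q_sensible / Q_total
SHR = 12.6 / 14.4
SHR = 0.875

0.875


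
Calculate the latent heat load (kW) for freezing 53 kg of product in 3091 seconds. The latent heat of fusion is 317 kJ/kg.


Q_lat = m * h_fg / t
Q_lat = 53 * 317 / 3091
Q_lat = 5.44 kW

5.44


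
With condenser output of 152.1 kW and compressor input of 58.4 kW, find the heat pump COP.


COP_hp = Q_cond / W
COP_hp = 152.1 / 58.4
COP_hp = 2.604

2.604


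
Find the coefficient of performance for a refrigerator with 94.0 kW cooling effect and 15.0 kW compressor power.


COP = Q_evap / W
COP = 94.0 / 15.0
COP = 6.267

6.267


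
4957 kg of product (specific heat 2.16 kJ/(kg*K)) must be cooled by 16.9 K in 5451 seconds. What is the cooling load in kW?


Q = m * cp * dT / t
Q = 4957 * 2.16 * 16.9 / 5451
Q = 33.196 kW

33.196


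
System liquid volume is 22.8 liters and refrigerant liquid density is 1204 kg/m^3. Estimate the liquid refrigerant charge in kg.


Charge = V * rho / 1000
Charge = 22.8 * 1204 / 1000
Charge = 27.45 kg

27.45


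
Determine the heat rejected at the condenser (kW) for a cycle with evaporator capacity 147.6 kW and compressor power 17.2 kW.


Q_cond = Q_evap + W
Q_cond = 147.6 + 17.2
Q_cond = 164.8 kW

164.8


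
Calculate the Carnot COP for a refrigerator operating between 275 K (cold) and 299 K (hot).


dT = 299 - 275 = 24 K
COP_carnot = T_cold / dT = 275 / 24
COP_carnot = 11.458

11.458


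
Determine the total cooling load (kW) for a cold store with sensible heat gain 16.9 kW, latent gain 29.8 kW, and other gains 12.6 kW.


Q_total = Q_s + Q_l + Q_misc
Q_total = 16.9 + 29.8 + 12.6
Q_total = 59.3 kW

59.3


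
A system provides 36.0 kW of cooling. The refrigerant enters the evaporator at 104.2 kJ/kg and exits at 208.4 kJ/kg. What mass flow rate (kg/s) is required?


dh = 208.4 - 104.2 = 104.2 kJ/kg
m_dot = Q / dh = 36.0 / 104.2 = 0.3455 kg/s

0.3455


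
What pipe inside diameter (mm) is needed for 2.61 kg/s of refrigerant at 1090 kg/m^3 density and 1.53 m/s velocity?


A = m_dot / (rho * v) = 2.61 / (1090 * 1.53) = 0.001565029682 m^2
d = sqrt(4*A/pi) * 1000
d = 44.6 mm

44.6


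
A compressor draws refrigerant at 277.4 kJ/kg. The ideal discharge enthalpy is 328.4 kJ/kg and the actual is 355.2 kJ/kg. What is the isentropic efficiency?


dh_ideal = 328.4 - 277.4 = 51.0 kJ/kg
dh_actual = 355.2 - 277.4 = 77.8 kJ/kg
eta_s = dh_ideal / dh_actual = 51.0 / 77.8
eta_s = 0.6555

0.6555


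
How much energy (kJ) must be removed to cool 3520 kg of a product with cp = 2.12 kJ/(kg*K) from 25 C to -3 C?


dT = 25 - (-3) = 28 K
Q = m * cp * dT = 3520 * 2.12 * 28
Q = 208947 kJ

208947


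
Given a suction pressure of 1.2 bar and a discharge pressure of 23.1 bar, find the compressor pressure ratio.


PR = P_high / P_low
PR = 23.1 / 1.2
PR = 19.25

19.25


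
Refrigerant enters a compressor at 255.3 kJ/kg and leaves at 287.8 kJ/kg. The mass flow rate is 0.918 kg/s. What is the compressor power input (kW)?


dh = 287.8 - 255.3 = 32.5 kJ/kg
W = m_dot * dh = 0.918 * 32.5 = 29.84 kW

29.84


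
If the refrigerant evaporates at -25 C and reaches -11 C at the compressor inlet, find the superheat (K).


Superheat = T_suction - T_evap
Superheat = -11 - (-25)
Superheat = 14 K

14


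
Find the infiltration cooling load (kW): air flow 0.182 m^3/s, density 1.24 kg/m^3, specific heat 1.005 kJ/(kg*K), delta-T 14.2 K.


Q = V_dot * rho * cp * dT
Q = 0.182 * 1.24 * 1.005 * 14.2
Q = 3.221 kW

3.221


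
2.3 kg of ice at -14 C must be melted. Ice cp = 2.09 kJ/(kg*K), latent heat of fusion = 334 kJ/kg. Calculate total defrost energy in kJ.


Sensible heat = cp * dT = 2.09 * 14 = 29.26 kJ/kg
Total per kg = 29.26 + 334 = 363.26 kJ/kg
Q = m * total = 2.3 * 363.26
Q = 835.5 kJ

835.5


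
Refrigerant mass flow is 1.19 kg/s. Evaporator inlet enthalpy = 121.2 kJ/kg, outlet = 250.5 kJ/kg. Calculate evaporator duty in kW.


dh = 250.5 - 121.2 = 129.3 kJ/kg
Q_evap = m_dot * dh = 1.19 * 129.3
Q_evap = 153.87 kW

153.87


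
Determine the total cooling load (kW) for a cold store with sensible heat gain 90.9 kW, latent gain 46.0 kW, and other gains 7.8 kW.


Q_total = Q_s + Q_l + Q_misc
Q_total = 90.9 + 46.0 + 7.8
Q_total = 144.7 kW

144.7


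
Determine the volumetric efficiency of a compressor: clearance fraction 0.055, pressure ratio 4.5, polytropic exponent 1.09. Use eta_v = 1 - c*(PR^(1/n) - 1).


PR^(1/n) = 4.5^(1/1.09) = 3.97445456
eta_v = 1 - 0.055 * (3.97445456 - 1)
eta_v = 0.8364

0.8364


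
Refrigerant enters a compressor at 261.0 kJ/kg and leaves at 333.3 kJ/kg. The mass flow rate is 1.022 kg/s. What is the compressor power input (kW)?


dh = 333.3 - 261.0 = 72.3 kJ/kg
W = m_dot * dh = 1.022 * 72.3 = 73.89 kW

73.89


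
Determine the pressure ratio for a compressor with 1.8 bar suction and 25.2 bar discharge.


PR = P_high / P_low
PR = 25.2 / 1.8
PR = 14.0

14.0


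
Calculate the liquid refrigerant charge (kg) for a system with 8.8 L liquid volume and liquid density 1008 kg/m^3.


Charge = V * rho / 1000
Charge = 8.8 * 1008 / 1000
Charge = 8.87 kg

8.87


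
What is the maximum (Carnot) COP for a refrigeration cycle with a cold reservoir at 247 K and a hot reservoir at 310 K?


dT = 310 - 247 = 63 K
COP_carnot = T_cold / dT = 247 / 63
COP_carnot = 3.921

3.921


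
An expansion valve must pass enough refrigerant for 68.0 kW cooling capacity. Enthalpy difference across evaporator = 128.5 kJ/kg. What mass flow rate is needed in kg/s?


m_dot = Q / dh
m_dot = 68.0 / 128.5
m_dot = 0.5292 kg/s

0.5292


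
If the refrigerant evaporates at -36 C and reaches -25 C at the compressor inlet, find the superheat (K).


Superheat = T_suction - T_evap
Superheat = -25 - (-36)
Superheat = 11 K

11


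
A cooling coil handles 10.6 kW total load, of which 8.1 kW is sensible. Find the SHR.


SHR = Q_sensible / Q_total
SHR = 8.1 / 10.6
SHR = 0.764

0.764


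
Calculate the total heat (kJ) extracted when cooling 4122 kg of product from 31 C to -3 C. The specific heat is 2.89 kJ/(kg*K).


dT = 31 - (-3) = 34 K
Q = m * cp * dT = 4122 * 2.89 * 34
Q = 405028 kJ

405028


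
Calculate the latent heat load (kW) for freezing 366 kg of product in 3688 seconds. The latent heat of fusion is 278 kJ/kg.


Q_lat = m * h_fg / t
Q_lat = 366 * 278 / 3688
Q_lat = 27.59 kW

27.59


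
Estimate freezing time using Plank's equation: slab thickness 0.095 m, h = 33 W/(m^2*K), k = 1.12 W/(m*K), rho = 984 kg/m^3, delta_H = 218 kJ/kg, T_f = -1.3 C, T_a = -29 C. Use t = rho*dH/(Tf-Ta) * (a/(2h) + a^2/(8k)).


dT = -1.3 - (-29) = 27.7 K
term1 = a/(2h) = 0.095/(2*33) = 0.001439393939
term2 = a^2/(8k) = 0.095^2/(8*1.12) = 0.001007254464
t = rho*dH*1000/dT * (term1 + term2)
t = 984*218*1000/27.7 * (0.001439393939 + 0.001007254464)
t = 18947 s

18947


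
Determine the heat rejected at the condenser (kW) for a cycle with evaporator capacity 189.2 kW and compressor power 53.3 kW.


Q_cond = Q_evap + W
Q_cond = 189.2 + 53.3
Q_cond = 242.5 kW

242.5


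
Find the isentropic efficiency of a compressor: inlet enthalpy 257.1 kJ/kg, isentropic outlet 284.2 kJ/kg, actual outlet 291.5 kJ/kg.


dh_ideal = 284.2 - 257.1 = 27.1 kJ/kg
dh_actual = 291.5 - 257.1 = 34.4 kJ/kg
eta_s = dh_ideal / dh_actual = 27.1 / 34.4
eta_s = 0.7878

0.7878


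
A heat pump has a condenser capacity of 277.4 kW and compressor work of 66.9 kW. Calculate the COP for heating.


COP_hp = Q_cond / W
COP_hp = 277.4 / 66.9
COP_hp = 4.146

4.146


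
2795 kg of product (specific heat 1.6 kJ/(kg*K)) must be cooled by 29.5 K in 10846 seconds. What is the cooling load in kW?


Q = m * cp * dT / t
Q = 2795 * 1.6 * 29.5 / 10846
Q = 12.163 kW

12.163


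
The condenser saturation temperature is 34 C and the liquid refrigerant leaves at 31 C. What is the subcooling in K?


Subcooling = T_cond - T_liquid
Subcooling = 34 - 31
Subcooling = 3 K

3


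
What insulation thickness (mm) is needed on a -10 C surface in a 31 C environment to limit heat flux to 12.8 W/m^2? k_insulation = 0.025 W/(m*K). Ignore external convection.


dT = 31 - (-10) = 41 K
thickness = k * dT / q_max * 1000
thickness = 0.025 * 41 / 12.8 * 1000
thickness = 80.1 mm

80.1


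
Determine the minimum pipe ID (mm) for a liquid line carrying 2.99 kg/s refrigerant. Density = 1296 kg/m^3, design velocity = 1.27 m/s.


A = m_dot / (rho * v) = 2.99 / (1296 * 1.27) = 0.001816613201 m^2
d = sqrt(4*A/pi) * 1000
d = 48.1 mm

48.1


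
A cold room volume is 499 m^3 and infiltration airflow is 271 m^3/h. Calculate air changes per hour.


ACH = flow / volume
ACH = 271 / 499
ACH = 0.543

0.543


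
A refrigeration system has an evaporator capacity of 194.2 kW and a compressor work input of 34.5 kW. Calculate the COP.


COP = Q_evap / W
COP = 194.2 / 34.5
COP = 5.629

5.629


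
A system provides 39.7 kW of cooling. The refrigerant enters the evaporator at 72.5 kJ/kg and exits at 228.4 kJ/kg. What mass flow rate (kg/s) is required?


dh = 228.4 - 72.5 = 155.9 kJ/kg
m_dot = Q / dh = 39.7 / 155.9 = 0.2547 kg/s

0.2547


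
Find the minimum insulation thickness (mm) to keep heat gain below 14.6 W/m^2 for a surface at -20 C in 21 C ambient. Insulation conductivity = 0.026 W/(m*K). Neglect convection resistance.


dT = 21 - (-20) = 41 K
thickness = k * dT / q_max * 1000
thickness = 0.026 * 41 / 14.6 * 1000
thickness = 73.0 mm

73.0


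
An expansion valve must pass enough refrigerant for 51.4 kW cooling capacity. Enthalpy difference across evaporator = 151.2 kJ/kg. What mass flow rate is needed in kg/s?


m_dot = Q / dh
m_dot = 51.4 / 151.2
m_dot = 0.3399 kg/s

0.3399


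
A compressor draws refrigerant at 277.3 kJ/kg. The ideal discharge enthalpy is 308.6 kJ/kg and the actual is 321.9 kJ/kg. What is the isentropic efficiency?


dh_ideal = 308.6 - 277.3 = 31.3 kJ/kg
dh_actual = 321.9 - 277.3 = 44.6 kJ/kg
eta_s = dh_ideal / dh_actual = 31.3 / 44.6
eta_s = 0.7018

0.7018


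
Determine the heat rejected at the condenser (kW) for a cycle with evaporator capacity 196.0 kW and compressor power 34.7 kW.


Q_cond = Q_evap + W
Q_cond = 196.0 + 34.7
Q_cond = 230.7 kW

230.7


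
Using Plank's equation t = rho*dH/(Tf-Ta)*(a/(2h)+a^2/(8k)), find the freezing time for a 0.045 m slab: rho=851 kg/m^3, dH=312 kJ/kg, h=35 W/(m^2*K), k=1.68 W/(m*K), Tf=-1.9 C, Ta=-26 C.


dT = -1.9 - (-26) = 24.1 K
term1 = a/(2h) = 0.045/(2*35) = 0.0006428571429
term2 = a^2/(8k) = 0.045^2/(8*1.68) = 0.0001506696429
t = rho*dH*1000/dT * (term1 + term2)
t = 851*312*1000/24.1 * (0.0006428571429 + 0.0001506696429)
t = 8742 s

8742


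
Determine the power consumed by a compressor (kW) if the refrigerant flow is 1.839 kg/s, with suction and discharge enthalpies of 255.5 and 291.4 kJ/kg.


dh = 291.4 - 255.5 = 35.9 kJ/kg
W = m_dot * dh = 1.839 * 35.9 = 66.02 kW

66.02


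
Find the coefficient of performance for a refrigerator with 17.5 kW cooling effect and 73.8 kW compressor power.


COP = Q_evap / W
COP = 17.5 / 73.8
COP = 0.237

0.237


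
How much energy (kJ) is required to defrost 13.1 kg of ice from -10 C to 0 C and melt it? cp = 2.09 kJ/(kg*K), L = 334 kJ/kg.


Sensible heat = cp * dT = 2.09 * 10 = 20.9 kJ/kg
Total per kg = 20.9 + 334 = 354.9 kJ/kg
Q = m * total = 13.1 * 354.9
Q = 4649.2 kJ

4649.2


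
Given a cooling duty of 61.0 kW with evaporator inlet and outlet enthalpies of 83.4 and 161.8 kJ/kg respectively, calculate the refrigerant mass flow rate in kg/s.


dh = 161.8 - 83.4 = 78.4 kJ/kg
m_dot = Q / dh = 61.0 / 78.4 = 0.7781 kg/s

0.7781


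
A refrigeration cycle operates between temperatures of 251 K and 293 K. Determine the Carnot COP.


dT = 293 - 251 = 42 K
COP_carnot = T_cold / dT = 251 / 42
COP_carnot = 5.976

5.976


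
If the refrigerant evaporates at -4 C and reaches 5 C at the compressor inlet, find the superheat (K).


Superheat = T_suction - T_evap
Superheat = 5 - (-4)
Superheat = 9 K

9


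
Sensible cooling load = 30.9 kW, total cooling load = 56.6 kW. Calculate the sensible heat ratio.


SHR = Q_sensible / Q_total
SHR = 30.9 / 56.6
SHR = 0.546

0.546


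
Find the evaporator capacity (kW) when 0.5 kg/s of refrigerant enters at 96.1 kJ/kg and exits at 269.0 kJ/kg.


dh = 269.0 - 96.1 = 172.9 kJ/kg
Q_evap = m_dot * dh = 0.5 * 172.9
Q_evap = 86.45 kW

86.45


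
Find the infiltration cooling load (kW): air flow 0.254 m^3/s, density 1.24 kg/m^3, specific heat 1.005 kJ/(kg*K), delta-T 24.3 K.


Q = V_dot * rho * cp * dT
Q = 0.254 * 1.24 * 1.005 * 24.3
Q = 7.692 kW

7.692


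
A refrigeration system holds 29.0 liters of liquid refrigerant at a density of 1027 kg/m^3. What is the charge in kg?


Charge = V * rho / 1000
Charge = 29.0 * 1027 / 1000
Charge = 29.78 kg

29.78


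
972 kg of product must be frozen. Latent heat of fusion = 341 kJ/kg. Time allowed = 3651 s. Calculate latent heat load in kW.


Q_lat = m * h_fg / t
Q_lat = 972 * 341 / 3651
Q_lat = 90.78 kW

90.78


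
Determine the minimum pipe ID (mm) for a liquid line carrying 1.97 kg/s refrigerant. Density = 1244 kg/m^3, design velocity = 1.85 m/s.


A = m_dot / (rho * v) = 1.97 / (1244 * 1.85) = 0.0008560006952 m^2
d = sqrt(4*A/pi) * 1000
d = 33.0 mm

33.0


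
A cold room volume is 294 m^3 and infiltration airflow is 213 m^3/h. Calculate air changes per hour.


ACH = flow / volume
ACH = 213 / 294
ACH = 0.724

0.724


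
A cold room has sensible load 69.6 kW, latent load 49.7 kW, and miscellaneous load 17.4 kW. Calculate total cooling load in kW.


Q_total = Q_s + Q_l + Q_misc
Q_total = 69.6 + 49.7 + 17.4
Q_total = 136.7 kW

136.7


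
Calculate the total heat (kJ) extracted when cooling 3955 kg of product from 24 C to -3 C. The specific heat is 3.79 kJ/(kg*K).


dT = 24 - (-3) = 27 K
Q = m * cp * dT = 3955 * 3.79 * 27
Q = 404715 kJ

404715


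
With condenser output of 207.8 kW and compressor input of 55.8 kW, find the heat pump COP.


COP_hp = Q_cond / W
COP_hp = 207.8 / 55.8
COP_hp = 3.724

3.724


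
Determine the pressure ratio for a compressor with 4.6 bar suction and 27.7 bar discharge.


PR = P_high / P_low
PR = 27.7 / 4.6
PR = 6.022

6.022


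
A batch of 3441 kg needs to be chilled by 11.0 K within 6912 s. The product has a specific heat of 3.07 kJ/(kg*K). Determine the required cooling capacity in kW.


Q = m * cp * dT / t
Q = 3441 * 3.07 * 11.0 / 6912
Q = 16.812 kW

16.812


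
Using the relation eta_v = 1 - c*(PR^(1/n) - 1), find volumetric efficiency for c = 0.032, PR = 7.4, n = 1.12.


PR^(1/n) = 7.4^(1/1.12) = 5.97172431
eta_v = 1 - 0.032 * (5.97172431 - 1)
eta_v = 0.8409

0.8409


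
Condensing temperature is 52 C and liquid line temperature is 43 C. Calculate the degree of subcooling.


Subcooling = T_cond - T_liquid
Subcooling = 52 - 43
Subcooling = 9 K

9


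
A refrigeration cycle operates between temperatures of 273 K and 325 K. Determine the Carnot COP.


dT = 325 - 273 = 52 K
COP_carnot = T_cold / dT = 273 / 52
COP_carnot = 5.25

5.25


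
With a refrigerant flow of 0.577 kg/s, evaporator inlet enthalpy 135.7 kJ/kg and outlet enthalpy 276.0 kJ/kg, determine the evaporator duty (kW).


dh = 276.0 - 135.7 = 140.3 kJ/kg
Q_evap = m_dot * dh = 0.577 * 140.3
Q_evap = 80.95 kW

80.95


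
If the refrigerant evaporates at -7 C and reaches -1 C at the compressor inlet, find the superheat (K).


Superheat = T_suction - T_evap
Superheat = -1 - (-7)
Superheat = 6 K

6


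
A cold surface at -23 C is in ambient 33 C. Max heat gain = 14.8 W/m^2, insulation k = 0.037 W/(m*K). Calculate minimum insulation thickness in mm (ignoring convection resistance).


dT = 33 - (-23) = 56 K
thickness = k * dT / q_max * 1000
thickness = 0.037 * 56 / 14.8 * 1000
thickness = 140.0 mm

140.0


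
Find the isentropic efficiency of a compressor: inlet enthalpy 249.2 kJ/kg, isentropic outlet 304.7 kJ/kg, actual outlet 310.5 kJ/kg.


dh_ideal = 304.7 - 249.2 = 55.5 kJ/kg
dh_actual = 310.5 - 249.2 = 61.3 kJ/kg
eta_s = dh_ideal / dh_actual = 55.5 / 61.3
eta_s = 0.9054

0.9054


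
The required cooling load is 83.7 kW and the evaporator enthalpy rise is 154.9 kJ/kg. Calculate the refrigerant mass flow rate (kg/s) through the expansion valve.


m_dot = Q / dh
m_dot = 83.7 / 154.9
m_dot = 0.5403 kg/s

0.5403


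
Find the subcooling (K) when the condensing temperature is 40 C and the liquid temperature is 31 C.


Subcooling = T_cond - T_liquid
Subcooling = 40 - 31
Subcooling = 9 K

9


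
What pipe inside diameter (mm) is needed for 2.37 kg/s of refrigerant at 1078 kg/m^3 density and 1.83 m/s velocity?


A = m_dot / (rho * v) = 2.37 / (1078 * 1.83) = 0.001201374738 m^2
d = sqrt(4*A/pi) * 1000
d = 39.1 mm

39.1


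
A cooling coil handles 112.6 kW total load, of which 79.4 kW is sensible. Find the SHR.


SHR = Q_sensible / Q_total
SHR = 79.4 / 112.6
SHR = 0.705

0.705


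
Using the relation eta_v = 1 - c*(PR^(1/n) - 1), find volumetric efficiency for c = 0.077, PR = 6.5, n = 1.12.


PR^(1/n) = 6.5^(1/1.12) = 5.3188225
eta_v = 1 - 0.077 * (5.3188225 - 1)
eta_v = 0.6675

0.6675


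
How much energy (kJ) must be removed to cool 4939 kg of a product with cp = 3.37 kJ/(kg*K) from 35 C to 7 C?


dT = 35 - (7) = 28 K
Q = m * cp * dT = 4939 * 3.37 * 28
Q = 466044 kJ

466044


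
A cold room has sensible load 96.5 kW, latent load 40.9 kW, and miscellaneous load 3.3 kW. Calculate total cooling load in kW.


Q_total = Q_s + Q_l + Q_misc
Q_total = 96.5 + 40.9 + 3.3
Q_total = 140.7 kW

140.7
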